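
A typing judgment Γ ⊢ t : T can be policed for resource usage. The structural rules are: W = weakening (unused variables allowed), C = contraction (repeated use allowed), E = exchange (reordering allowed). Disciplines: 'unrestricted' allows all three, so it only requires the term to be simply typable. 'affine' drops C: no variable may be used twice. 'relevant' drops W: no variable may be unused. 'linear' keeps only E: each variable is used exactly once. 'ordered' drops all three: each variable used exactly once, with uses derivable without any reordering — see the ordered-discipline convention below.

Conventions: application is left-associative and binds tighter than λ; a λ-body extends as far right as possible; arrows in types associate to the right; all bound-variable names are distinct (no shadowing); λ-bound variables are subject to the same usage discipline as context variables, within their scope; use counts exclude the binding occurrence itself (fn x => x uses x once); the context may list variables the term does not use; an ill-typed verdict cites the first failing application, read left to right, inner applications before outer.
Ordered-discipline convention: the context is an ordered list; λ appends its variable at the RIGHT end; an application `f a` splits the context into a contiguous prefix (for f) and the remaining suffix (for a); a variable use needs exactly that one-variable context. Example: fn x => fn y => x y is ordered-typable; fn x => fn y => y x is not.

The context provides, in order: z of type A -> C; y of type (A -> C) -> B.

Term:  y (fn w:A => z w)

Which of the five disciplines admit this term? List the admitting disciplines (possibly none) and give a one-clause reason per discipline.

accepted by: linear, affine, relevant, unrestricted
counts: z: 1×; y: 1×; w (λ-bound): 1×
use order (left to right): y, z, w
typing: ✓ — B
ordered ✗ (no ordered split (uses run y, z, w))
linear ✓ (exactly-once usage across z, y, w)
affine ✓ (no duplicate uses among z, y, w)
relevant ✓ (none of z, y, w goes unused)
unrestricted ✓ (typability at B is all that's needed)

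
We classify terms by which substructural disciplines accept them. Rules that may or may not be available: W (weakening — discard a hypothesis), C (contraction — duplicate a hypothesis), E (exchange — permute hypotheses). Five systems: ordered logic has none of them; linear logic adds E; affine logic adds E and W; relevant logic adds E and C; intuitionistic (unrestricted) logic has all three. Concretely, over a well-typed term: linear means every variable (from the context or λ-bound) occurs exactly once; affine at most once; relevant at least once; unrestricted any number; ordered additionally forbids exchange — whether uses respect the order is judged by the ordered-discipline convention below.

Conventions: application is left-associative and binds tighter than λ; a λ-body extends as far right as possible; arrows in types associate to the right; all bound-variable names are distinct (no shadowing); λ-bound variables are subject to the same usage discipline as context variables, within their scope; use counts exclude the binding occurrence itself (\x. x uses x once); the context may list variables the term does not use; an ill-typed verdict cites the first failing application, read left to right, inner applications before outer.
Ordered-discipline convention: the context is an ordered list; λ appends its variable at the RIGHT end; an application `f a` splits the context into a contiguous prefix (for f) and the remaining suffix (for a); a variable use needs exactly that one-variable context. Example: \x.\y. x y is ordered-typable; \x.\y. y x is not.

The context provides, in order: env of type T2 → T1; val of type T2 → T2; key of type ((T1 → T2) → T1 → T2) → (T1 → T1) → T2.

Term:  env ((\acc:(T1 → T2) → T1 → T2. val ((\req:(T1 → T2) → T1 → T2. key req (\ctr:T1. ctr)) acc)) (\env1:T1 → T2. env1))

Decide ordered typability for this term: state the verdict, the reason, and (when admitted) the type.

yes — single-use (env, val, key, acc, req, ctr, env1), ordered derivation ok; term : T1
use counts: env: 1×; val: 1×; key: 1×; acc (λ-bound): 1×; req (λ-bound): 1×; ctr (λ-bound): 1×; env1 (λ-bound): 1×
use order (left to right): env, val, key, req, ctr, acc, env1
typing: ✓ — T1
all disciplines: ordered ✓ | linear ✓ | affine ✓ | relevant ✓ | unrestricted ✓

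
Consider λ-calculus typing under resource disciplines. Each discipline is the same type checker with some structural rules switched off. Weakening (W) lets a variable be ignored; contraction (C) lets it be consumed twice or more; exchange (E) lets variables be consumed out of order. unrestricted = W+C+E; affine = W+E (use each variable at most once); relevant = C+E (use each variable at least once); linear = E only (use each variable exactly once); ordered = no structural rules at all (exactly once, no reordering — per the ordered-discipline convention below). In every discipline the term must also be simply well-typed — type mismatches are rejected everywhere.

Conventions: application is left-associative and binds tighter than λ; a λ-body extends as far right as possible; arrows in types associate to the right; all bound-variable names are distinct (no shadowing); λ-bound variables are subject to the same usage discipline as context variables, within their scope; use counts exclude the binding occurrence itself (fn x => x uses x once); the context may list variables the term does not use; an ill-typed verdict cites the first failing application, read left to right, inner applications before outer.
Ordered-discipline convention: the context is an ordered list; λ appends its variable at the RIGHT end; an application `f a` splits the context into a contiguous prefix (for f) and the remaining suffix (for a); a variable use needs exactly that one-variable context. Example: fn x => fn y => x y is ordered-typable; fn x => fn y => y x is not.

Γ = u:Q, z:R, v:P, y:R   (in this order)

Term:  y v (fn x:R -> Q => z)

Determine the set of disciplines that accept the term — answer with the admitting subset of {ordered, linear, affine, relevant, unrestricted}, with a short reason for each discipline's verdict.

accepted by: none
usage: u ×0, z ×1, v ×1, y ×1, x [bound] ×0
left-to-right use order: y, v, z
typing: ill-typed: can't apply a value of type R
ordered ✗ (a type mismatch blocks all five)
linear ✗ (the type mismatch rejects it)
affine ✗ (not simply typable)
relevant ✗ (fails simple typing)
unrestricted ✗ (a type mismatch blocks all five)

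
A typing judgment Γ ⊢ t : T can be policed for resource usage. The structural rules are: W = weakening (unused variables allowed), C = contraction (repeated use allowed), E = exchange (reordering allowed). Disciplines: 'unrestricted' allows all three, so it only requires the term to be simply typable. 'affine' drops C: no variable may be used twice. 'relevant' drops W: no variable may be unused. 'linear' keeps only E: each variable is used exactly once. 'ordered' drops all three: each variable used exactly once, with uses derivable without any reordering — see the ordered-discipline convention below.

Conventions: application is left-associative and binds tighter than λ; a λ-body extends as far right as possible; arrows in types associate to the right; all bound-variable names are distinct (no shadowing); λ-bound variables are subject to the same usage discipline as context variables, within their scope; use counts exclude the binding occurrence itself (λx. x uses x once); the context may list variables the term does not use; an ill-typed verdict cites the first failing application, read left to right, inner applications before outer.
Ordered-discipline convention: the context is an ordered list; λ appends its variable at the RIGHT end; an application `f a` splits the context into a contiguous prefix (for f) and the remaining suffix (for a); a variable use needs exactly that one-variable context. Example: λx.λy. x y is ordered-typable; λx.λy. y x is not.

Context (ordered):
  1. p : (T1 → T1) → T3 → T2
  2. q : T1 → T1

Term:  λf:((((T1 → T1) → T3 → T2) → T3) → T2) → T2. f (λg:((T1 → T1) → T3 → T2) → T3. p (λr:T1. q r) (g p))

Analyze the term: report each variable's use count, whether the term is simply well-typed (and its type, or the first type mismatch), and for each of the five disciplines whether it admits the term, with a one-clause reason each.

usage: p=2, q=1, f [bound]=1, g [bound]=1, r [bound]=1
left-to-right use order: f, p, q, r, g, p
typing: the term checks, with type (((((T1 → T1) → T3 → T2) → T3) → T2) → T2) → T2
ordered: ✗ — uses contraction: p ×2
linear: ✗ — uses contraction: p ×2
affine: ✗ — uses contraction: p ×2
relevant: ✓ — p, q, f, g, r: all used, weakening unneeded
unrestricted: ✓ — type-checks ((((((T1 → T1) → T3 → T2) → T3) → T2) → T2) → T2) and nothing is barred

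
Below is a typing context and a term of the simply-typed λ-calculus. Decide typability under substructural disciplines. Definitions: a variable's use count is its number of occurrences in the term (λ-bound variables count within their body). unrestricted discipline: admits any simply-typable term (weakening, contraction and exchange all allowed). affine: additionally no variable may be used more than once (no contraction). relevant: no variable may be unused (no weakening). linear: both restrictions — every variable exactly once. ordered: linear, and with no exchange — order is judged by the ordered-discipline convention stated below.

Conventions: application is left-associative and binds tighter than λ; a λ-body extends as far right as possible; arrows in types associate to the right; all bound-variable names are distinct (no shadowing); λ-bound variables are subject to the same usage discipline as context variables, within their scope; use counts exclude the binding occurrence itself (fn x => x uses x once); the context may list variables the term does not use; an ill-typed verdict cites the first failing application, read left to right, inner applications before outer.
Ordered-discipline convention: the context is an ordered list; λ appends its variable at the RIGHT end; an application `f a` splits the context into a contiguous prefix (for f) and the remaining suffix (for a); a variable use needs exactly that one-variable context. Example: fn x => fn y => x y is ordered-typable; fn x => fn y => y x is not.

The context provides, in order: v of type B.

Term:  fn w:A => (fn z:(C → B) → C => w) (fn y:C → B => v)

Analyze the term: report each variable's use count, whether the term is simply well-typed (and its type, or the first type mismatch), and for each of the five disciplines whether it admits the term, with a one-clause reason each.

counts: v=1, w [bound]=1, z [bound]=0, y [bound]=0
order of uses: w, v
typing: ill-typed: argument of type (C → B) → B where (C → B) → C is required
ordered ✗ (fails simple typing)
linear ✗ (a type mismatch blocks all five)
affine ✗ (the type mismatch rejects it)
relevant ✗ (not simply typable)
unrestricted ✗ (fails simple typing)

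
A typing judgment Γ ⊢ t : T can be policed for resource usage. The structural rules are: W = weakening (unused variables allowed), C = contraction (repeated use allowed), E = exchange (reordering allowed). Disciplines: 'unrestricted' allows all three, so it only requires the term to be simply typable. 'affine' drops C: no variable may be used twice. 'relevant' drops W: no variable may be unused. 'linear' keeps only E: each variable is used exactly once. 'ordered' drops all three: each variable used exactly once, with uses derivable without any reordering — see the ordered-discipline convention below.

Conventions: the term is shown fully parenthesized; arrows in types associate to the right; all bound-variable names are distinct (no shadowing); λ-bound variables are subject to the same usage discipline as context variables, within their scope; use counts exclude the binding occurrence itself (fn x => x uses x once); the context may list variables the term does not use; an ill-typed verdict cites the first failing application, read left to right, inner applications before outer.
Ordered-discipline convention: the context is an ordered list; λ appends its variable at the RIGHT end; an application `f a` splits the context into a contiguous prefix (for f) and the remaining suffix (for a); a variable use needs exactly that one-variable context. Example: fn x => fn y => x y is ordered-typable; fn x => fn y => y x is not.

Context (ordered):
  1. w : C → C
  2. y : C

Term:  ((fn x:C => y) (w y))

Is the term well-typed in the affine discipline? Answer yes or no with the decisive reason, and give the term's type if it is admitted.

no — uses contraction: y ×2
usage: w=1, y=2, x [bound]=0
use order (left to right): y, w, y
typing: ✓ — C
all disciplines: ordered ✗ · linear ✗ · affine ✗ · relevant ✗ · unrestricted ✓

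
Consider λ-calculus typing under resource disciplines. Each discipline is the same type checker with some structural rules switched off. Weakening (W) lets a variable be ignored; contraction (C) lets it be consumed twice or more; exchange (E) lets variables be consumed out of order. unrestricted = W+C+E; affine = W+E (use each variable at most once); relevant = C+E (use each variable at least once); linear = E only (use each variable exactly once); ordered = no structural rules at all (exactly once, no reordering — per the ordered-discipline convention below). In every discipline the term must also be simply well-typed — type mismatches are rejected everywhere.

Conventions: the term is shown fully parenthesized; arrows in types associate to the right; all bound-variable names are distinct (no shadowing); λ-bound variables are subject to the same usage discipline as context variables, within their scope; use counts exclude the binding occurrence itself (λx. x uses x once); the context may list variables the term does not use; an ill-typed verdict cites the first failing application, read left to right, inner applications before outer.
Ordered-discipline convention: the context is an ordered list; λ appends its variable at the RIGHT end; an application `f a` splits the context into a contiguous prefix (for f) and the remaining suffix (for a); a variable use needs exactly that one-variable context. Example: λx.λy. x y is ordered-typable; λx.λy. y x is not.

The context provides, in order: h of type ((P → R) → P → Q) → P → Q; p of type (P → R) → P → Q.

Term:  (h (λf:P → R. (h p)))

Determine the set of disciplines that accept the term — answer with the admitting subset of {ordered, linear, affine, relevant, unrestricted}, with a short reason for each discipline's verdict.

accepted by: unrestricted
variable uses: h ×2, p ×1, f [bound] ×0
order of uses: h, h, p
typing: ✓ — P → Q
ordered: ✗ — uses contraction: h ×2; unused: f — weakening required
linear: ✗ — uses contraction: h ×2; unused: f — weakening required
affine: ✗ — uses contraction: h ×2
relevant: ✗ — unused: f — weakening required
unrestricted: ✓ — simply typable at P → Q; W, C, E all held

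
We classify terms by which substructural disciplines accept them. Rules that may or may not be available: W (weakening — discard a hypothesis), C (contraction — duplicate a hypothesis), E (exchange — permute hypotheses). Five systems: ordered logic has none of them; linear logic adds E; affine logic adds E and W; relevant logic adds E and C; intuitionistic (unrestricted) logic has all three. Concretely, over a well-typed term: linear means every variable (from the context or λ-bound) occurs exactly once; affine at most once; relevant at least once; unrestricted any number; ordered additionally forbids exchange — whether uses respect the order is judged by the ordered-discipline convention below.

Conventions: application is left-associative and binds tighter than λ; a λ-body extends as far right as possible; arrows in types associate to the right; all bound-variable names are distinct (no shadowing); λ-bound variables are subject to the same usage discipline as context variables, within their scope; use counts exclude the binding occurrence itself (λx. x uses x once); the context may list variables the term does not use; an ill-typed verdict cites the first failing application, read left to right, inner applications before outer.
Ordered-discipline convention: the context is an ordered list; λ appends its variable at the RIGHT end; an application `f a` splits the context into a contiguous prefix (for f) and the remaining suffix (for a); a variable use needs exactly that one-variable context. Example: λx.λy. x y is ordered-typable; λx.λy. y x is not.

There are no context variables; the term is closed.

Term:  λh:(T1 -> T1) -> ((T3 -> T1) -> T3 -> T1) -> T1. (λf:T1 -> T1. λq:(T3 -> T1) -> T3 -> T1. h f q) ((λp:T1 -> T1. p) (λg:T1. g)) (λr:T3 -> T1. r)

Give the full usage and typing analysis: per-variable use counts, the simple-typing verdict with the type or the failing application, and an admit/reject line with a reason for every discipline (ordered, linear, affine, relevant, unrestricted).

use counts: h [bound] ×1, f [bound] ×1, q [bound] ×1, p [bound] ×1, g [bound] ×1, r [bound] ×1
left-to-right use order: h, f, q, p, g, r
typing: ✓ — ((T1 -> T1) -> ((T3 -> T1) -> T3 -> T1) -> T1) -> T1
ordered: ✓ — h, f, q, p, g, r: once each, no exchange needed
linear: ✓ — h, f, q, p, g, r: one use apiece
affine: ✓ — none of h, f, q, p, g, r used more than once
relevant: ✓ — every one of h, f, q, p, g, r appears
unrestricted: ✓ — type-checks (((T1 -> T1) -> ((T3 -> T1) -> T3 -> T1) -> T1) -> T1) and nothing is barred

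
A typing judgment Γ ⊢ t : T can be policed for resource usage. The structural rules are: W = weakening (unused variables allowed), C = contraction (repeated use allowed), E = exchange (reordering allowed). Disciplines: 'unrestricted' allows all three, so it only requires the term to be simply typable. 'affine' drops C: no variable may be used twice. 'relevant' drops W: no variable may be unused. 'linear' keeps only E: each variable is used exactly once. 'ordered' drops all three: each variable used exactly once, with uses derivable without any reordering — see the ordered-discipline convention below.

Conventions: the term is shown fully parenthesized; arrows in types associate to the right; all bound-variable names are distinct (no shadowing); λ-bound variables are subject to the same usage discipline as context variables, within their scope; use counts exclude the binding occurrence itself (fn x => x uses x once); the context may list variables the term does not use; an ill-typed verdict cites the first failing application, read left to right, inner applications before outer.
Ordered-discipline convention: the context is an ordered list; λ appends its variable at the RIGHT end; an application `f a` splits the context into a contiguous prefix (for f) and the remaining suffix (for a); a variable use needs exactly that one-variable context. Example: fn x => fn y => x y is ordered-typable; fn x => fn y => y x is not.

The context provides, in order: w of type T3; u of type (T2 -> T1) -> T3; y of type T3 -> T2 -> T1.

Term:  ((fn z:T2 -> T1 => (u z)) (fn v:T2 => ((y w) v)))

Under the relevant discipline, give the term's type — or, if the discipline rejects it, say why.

term : T3
use counts: w: 1, u: 1, y: 1, z (λ-bound): 1, v (λ-bound): 1
left-to-right use order: u, z, y, w, v
typing: well-typed at T3
all disciplines: ordered ✗, linear ✓, affine ✓, relevant ✓, unrestricted ✓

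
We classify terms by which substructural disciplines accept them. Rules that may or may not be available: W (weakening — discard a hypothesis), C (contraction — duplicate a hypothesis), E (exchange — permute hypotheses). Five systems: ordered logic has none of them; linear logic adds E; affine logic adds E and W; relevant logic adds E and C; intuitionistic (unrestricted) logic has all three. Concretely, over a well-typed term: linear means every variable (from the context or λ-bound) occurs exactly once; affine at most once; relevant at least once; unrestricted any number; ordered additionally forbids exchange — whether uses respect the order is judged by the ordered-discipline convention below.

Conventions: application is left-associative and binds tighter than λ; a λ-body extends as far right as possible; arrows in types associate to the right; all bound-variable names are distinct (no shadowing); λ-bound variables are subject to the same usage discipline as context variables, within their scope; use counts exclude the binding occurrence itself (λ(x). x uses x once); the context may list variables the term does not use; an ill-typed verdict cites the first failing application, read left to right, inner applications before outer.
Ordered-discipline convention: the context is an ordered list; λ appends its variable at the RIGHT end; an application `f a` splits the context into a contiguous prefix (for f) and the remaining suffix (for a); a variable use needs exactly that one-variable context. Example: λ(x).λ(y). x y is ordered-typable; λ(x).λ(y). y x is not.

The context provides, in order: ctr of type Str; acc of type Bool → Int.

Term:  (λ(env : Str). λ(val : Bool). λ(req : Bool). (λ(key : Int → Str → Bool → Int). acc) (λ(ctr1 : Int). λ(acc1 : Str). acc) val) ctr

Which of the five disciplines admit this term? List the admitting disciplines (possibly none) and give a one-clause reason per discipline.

admitted by: unrestricted
variable uses: ctr=1, acc=2, env (bound)=0, val (bound)=1, req (bound)=0, key (bound)=0, ctr1 (bound)=0, acc1 (bound)=0
left-to-right use order: acc, acc, val, ctr
typing: well-typed at Bool → Bool → Int
ordered ✗ (repeated use of acc ×2; unused: env, req, key, ctr1, acc1 — weakening required)
linear ✗ (repeated use of acc ×2; unused: env, req, key, ctr1, acc1 — weakening required)
affine ✗ (repeated use of acc ×2)
relevant ✗ (unused: env, req, key, ctr1, acc1 — weakening required)
unrestricted ✓ (type-checks (Bool → Bool → Int) and nothing is barred)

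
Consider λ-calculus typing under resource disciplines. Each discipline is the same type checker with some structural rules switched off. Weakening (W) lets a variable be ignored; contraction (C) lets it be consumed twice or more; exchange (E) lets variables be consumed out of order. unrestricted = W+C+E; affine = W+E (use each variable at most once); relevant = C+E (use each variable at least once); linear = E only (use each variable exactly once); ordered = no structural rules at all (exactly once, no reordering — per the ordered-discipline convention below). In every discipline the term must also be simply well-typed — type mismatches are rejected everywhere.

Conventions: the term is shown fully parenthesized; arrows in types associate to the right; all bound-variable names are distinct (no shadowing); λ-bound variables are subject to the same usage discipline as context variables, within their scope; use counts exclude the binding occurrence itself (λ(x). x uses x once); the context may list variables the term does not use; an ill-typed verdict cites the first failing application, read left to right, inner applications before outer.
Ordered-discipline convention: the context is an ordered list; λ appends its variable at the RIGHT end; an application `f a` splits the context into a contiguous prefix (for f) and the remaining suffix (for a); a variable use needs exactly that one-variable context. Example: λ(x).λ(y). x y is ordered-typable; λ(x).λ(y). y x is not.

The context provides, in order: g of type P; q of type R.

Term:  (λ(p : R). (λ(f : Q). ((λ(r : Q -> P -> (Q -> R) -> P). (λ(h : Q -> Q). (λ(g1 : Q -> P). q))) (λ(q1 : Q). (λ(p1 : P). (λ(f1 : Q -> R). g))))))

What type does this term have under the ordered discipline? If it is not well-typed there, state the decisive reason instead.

not well-typed under ordered — unused: p, f, r, h, g1, q1, p1, f1 — weakening required
usage: g: 1×, q: 1×, p (bound): 0×, f (bound): 0×, r (bound): 0×, h (bound): 0×, g1 (bound): 0×, q1 (bound): 0×, p1 (bound): 0×, f1 (bound): 0×
uses in reading order: q, g
typing: well-typed at R -> Q -> (Q -> Q) -> (Q -> P) -> R
across the five disciplines: ordered ✗, linear ✗, affine ✓, relevant ✗, unrestricted ✓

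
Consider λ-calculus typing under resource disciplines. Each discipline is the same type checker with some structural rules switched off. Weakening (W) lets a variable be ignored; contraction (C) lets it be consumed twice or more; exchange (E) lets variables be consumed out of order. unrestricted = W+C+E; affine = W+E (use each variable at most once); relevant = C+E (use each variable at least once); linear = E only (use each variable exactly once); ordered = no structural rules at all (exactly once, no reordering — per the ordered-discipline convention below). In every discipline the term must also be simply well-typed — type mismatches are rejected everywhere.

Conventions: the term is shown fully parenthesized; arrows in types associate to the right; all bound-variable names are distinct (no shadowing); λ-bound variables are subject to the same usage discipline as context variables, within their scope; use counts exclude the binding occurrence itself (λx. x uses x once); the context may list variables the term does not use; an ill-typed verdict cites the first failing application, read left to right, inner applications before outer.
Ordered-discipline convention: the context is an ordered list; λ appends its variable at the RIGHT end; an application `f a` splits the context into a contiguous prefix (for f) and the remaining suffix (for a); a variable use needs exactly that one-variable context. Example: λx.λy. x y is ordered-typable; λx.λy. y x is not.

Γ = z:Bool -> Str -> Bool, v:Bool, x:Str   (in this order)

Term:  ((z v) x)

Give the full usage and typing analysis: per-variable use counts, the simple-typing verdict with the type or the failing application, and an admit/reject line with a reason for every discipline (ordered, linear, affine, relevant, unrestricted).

usage: z ×1; v ×1; x ×1
order of uses: z, v, x
typing: the term checks, with type Bool
ordered: ✓ — z, v, x: once each, no exchange needed
linear: ✓ — z, v, x: one use apiece
affine: ✓ — z, v, x: no repeats, contraction unneeded
relevant: ✓ — every one of z, v, x appears
unrestricted: ✓ — well-typed at Bool; no restrictions here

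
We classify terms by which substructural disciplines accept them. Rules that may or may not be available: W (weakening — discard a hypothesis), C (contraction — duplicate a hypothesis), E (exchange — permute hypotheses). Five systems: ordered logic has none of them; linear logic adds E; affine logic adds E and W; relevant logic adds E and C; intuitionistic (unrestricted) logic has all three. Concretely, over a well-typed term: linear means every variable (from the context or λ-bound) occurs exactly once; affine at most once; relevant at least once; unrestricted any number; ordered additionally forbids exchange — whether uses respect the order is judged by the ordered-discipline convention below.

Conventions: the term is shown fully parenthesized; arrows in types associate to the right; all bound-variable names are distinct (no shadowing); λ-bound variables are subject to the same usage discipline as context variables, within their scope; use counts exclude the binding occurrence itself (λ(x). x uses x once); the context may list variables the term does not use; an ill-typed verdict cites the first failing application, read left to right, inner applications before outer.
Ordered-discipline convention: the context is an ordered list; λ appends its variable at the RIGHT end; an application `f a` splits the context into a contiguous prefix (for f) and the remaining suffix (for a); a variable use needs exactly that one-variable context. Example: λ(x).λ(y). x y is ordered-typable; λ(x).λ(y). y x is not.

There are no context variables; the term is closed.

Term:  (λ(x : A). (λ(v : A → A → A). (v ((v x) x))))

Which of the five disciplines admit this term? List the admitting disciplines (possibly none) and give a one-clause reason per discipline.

admitting disciplines: relevant, unrestricted
usage: x (bound)=2, v (bound)=2
order of uses: v, v, x, x
typing: well-typed — term : A → (A → A → A) → A → A
ordered: ✗, uses contraction: x ×2, v ×2
linear: ✗, uses contraction: x ×2, v ×2
affine: ✗, uses contraction: x ×2, v ×2
relevant: ✓, none of x, v goes unused
unrestricted: ✓, well-typed at A → (A → A → A) → A → A; no restrictions here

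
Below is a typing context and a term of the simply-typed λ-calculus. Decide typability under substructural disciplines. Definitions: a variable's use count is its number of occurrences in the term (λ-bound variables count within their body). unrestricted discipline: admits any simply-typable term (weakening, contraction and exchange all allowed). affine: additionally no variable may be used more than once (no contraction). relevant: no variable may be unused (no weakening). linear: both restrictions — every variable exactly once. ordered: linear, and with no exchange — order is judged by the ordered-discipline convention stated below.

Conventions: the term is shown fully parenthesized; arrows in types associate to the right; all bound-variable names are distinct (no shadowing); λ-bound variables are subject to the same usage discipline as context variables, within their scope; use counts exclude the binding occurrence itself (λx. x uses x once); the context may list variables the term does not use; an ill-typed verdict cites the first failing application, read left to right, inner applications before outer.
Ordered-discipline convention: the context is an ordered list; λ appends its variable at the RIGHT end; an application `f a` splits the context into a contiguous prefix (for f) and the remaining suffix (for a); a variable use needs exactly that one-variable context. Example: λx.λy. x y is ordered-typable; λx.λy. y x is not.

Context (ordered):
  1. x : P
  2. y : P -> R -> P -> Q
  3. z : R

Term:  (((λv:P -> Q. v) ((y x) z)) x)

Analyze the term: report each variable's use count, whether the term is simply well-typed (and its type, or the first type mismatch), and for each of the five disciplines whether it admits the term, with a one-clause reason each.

counts: x ×2; y ×1; z ×1; v (λ-bound) ×1
use order (left to right): v, y, x, z, x
typing: well-typed at Q
ordered: ✗, x ×2 used more than once (contraction)
linear: ✗, x ×2 used more than once (contraction)
affine: ✗, x ×2 used more than once (contraction)
relevant: ✓, at least one use each (x, y, z, v)
unrestricted: ✓, typability at Q is all that's needed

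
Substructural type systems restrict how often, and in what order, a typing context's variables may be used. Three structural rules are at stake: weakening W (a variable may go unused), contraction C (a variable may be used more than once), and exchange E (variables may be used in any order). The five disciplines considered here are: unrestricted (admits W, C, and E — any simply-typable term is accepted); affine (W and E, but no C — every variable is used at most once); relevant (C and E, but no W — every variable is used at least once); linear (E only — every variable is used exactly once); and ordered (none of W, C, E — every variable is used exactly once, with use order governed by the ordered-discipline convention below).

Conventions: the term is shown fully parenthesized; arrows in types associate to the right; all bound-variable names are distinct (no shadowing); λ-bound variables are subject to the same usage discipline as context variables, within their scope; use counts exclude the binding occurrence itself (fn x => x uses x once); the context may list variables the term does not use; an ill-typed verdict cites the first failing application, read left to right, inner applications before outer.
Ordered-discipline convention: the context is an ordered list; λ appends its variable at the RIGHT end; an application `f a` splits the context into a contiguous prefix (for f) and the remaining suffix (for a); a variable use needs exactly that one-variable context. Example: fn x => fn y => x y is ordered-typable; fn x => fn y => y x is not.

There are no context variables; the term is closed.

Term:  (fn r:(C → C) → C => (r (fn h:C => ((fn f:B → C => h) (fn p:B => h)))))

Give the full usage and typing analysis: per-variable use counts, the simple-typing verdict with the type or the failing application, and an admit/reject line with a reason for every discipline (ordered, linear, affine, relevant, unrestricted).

usage: r (bound): 1; h (bound): 2; f (bound): 0; p (bound): 0
left-to-right use order: r, h, h
typing: the term checks, with type ((C → C) → C) → C
ordered: ✗, needs contraction — h ×2; f, p left unused
linear: ✗, needs contraction — h ×2; f, p left unused
affine: ✗, needs contraction — h ×2
relevant: ✗, f, p left unused
unrestricted: ✓, simply typable at ((C → C) → C) → C; W, C, E all held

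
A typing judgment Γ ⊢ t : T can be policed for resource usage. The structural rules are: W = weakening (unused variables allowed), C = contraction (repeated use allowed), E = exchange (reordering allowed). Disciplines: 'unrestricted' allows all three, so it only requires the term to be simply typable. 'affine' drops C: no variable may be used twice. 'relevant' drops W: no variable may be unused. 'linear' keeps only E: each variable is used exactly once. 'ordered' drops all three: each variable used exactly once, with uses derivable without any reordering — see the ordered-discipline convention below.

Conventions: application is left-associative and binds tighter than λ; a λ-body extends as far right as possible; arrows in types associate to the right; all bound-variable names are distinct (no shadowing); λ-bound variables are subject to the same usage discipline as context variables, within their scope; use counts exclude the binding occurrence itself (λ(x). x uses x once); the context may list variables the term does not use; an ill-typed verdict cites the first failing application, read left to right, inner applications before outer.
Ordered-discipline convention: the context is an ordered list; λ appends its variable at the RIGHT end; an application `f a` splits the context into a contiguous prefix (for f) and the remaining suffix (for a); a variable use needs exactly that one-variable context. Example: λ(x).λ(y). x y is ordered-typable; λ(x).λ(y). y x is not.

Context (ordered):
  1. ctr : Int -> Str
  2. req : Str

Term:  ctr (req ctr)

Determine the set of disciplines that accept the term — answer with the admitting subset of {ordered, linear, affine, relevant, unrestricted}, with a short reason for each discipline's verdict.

accepted by: none
usage: ctr: 2; req: 1
uses in reading order: ctr, req, ctr
typing: ill-typed: non-arrow in function slot: Str
ordered ✗ (fails simple typing)
linear ✗ (a type mismatch blocks all five)
affine ✗ (the type mismatch rejects it)
relevant ✗ (not simply typable)
unrestricted ✗ (fails simple typing)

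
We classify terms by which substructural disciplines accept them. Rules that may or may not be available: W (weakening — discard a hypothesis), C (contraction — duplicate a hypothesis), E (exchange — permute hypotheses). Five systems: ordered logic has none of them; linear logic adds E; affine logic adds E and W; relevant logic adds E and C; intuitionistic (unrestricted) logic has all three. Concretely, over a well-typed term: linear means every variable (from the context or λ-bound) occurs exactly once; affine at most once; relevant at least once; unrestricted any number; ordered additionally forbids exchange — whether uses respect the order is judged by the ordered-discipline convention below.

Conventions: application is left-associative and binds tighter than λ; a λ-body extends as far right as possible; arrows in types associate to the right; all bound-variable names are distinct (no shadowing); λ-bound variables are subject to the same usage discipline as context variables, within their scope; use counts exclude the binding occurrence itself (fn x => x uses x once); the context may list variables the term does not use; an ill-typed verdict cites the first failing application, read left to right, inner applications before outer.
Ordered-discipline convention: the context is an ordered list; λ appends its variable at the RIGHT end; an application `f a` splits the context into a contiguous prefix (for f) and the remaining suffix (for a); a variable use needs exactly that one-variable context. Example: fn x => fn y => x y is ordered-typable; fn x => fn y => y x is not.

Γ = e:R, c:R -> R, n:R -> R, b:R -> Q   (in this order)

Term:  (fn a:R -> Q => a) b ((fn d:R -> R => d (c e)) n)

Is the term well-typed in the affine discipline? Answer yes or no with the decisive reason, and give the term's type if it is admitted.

yes — none of e, c, n, b, a, d used more than once; term : Q
counts: e ×1; c ×1; n ×1; b ×1; a (λ-bound) ×1; d (λ-bound) ×1
uses in reading order: a, b, d, c, e, n
typing: well-typed at Q
summary: ordered ✗, linear ✓, affine ✓, relevant ✓, unrestricted ✓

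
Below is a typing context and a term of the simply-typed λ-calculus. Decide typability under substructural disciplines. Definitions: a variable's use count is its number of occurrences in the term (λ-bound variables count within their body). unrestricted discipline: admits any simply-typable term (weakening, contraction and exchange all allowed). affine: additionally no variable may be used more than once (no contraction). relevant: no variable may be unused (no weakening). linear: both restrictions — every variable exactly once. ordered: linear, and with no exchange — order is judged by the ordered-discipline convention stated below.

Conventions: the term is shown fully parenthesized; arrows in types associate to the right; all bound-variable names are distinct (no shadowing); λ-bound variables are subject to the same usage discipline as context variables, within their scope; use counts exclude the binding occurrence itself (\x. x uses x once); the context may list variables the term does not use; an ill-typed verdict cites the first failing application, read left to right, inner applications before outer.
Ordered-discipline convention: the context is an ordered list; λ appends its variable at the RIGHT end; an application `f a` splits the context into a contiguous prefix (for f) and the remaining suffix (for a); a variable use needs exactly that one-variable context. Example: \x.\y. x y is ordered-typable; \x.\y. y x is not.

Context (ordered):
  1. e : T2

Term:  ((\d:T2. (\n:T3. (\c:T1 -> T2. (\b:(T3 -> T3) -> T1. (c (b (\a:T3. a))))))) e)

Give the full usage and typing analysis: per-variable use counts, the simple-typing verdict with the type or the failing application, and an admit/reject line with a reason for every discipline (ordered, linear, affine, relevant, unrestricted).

counts: e ×1; d [bound] ×0; n [bound] ×0; c [bound] ×1; b [bound] ×1; a [bound] ×1
use order (left to right): c, b, a, e
typing: well-typed at T3 -> (T1 -> T2) -> ((T3 -> T3) -> T1) -> T2
ordered: ✗, unused: d, n — weakening required
linear: ✗, unused: d, n — weakening required
affine: ✓, e, d, n, c, b, a: no repeats, contraction unneeded
relevant: ✗, unused: d, n — weakening required
unrestricted: ✓, simply typable at T3 -> (T1 -> T2) -> ((T3 -> T3) -> T1) -> T2; W, C, E all held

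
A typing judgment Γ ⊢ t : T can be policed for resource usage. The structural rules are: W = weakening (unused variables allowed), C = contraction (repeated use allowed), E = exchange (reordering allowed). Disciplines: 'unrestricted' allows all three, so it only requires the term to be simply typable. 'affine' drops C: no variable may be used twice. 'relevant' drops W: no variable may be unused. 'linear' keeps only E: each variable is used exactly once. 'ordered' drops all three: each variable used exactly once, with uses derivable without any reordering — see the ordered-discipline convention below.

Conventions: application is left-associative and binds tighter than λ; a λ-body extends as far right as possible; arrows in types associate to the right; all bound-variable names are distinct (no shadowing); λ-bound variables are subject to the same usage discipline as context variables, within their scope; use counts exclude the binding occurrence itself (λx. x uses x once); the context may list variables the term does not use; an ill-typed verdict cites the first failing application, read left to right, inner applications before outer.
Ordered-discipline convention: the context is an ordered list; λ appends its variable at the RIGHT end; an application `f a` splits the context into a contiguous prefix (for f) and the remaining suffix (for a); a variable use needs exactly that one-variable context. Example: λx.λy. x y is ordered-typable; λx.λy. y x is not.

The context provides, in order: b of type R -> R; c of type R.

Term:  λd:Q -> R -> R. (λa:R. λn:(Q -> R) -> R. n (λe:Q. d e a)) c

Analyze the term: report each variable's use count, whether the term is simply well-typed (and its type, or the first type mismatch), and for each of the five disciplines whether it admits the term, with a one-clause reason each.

counts: b ×0; c ×1; d [bound] ×1; a [bound] ×1; n [bound] ×1; e [bound] ×1
order of uses: n, d, e, a, c
typing: ✓ — (Q -> R -> R) -> ((Q -> R) -> R) -> R
ordered ✗ (b left unused)
linear ✗ (b left unused)
affine ✓ (at most one use each (b, c, d, a, n, e))
relevant ✗ (b left unused)
unrestricted ✓ (type-checks ((Q -> R -> R) -> ((Q -> R) -> R) -> R) and nothing is barred)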